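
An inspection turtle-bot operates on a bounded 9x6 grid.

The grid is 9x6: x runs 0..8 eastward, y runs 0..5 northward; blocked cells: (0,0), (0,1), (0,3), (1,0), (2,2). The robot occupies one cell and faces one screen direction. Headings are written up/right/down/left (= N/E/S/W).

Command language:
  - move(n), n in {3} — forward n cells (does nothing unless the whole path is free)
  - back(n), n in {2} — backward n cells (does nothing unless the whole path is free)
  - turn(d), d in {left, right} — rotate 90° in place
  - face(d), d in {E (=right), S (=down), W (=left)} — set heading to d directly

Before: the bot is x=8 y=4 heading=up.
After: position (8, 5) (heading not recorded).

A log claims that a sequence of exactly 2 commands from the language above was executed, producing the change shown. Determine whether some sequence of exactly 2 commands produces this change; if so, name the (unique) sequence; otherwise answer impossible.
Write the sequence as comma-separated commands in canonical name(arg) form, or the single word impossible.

back(2), move(3)

key: order matters: swapping back(2) and move(3) lands elsewhere
start: x=8 y=4 heading=up
[1] after back(2): x=8 y=2 heading=up
[2] after move(3): x=8 y=5 heading=up
uniquely the one of 49 2-step routes that fits.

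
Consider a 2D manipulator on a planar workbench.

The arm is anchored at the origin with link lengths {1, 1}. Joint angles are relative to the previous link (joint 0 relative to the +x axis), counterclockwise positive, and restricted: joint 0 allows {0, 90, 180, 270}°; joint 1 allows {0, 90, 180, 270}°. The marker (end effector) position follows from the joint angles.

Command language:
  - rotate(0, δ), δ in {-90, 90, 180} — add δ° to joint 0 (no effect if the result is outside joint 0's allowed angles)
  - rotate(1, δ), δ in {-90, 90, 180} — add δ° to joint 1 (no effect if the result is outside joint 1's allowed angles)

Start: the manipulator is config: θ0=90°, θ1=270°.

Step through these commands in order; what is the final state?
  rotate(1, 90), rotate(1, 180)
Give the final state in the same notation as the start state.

begin: config: θ0=90°, θ1=270°
t=1 rotate(1, 90) ⇒ config: θ0=90°, θ1=0°
t=2 rotate(1, 180) ⇒ config: θ0=90°, θ1=180°

config: θ0=90°, θ1=180°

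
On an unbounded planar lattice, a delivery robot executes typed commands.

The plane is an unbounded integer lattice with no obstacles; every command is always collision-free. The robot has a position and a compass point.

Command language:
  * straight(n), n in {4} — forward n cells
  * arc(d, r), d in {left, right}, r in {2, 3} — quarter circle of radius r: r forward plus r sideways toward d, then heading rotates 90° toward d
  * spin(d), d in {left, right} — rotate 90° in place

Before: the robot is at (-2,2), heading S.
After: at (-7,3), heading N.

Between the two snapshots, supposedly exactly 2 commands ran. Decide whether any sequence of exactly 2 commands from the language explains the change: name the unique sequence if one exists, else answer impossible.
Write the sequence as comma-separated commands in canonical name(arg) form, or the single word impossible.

arc(right, 2), arc(right, 3)

key: running arc(right, 3) before arc(right, 2) would end elsewhere — order is forced
start: at (-2,2), heading S
step 1 (arc(right, 2)): at (-4,0), heading W
step 2 (arc(right, 3)): at (-7,3), heading N
uniquely the one of 49 2-step routes that fits.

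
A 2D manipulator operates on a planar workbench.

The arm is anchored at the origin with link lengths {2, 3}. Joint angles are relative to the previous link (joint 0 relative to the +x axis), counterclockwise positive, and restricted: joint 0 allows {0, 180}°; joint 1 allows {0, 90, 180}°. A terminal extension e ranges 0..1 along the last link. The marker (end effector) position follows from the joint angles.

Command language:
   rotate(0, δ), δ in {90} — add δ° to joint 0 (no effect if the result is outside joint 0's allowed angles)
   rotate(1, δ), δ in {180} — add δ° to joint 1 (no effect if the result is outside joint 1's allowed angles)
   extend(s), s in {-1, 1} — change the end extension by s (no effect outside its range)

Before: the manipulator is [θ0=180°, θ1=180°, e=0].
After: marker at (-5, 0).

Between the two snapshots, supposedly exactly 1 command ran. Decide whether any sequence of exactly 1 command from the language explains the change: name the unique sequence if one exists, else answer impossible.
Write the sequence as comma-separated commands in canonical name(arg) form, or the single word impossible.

rotate(1, 180)

initial: [θ0=180°, θ1=180°, e=0]
[1] after rotate(1, 180): [θ0=180°, θ1=0°, e=0]
all 4 alternatives checked — unique.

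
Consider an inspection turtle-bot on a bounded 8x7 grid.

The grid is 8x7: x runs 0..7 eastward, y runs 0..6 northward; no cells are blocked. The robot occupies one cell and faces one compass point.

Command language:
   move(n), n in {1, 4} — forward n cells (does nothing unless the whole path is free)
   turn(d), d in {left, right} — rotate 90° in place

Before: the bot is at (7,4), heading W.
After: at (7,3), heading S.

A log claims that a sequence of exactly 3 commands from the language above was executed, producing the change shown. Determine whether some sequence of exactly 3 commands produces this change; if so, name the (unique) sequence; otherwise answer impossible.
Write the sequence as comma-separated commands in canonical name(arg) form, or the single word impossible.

key: move(4) would leave the grid, so it does nothing
initial: at (7,4), heading W
[1] after turn(left): at (7,4), heading S
[2] after move(1): at (7,3), heading S
[3] after move(4): at (7,3), heading S
all 64 alternatives checked — unique.

turn(left), move(1), move(4)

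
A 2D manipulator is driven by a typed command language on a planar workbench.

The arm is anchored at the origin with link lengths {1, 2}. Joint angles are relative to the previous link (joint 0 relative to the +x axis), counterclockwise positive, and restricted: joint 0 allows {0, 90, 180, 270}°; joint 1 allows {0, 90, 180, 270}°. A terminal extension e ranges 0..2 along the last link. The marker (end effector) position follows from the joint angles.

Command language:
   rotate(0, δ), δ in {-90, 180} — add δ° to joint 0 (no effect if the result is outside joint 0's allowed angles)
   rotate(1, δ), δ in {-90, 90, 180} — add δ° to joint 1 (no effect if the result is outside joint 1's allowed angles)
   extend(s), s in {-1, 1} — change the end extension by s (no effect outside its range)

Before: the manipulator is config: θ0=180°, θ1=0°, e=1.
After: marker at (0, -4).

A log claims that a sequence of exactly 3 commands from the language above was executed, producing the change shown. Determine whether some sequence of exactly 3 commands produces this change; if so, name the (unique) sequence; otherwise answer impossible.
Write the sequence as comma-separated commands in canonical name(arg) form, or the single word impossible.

begin: config: θ0=180°, θ1=0°, e=1
step 1 (rotate(0, -90)): config: θ0=90°, θ1=0°, e=1
step 2 (rotate(0, -90)): config: θ0=0°, θ1=0°, e=1
step 3 (rotate(0, -90)): config: θ0=270°, θ1=0°, e=1
no other 3-command option fits: unique.

rotate(0, -90), rotate(0, -90), rotate(0, -90)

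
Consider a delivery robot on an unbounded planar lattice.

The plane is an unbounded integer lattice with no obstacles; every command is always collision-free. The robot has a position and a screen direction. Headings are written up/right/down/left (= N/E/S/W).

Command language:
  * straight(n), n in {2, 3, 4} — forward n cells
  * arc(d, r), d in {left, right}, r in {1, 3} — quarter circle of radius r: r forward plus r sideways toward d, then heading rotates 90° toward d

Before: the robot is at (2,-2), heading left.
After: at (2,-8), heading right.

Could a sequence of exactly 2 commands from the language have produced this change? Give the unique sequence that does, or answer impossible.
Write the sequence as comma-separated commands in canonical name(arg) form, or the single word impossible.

key: cell and facing (now E) both changed — the 2 commands mix motion and turning
t0: at (2,-2), heading left
step 1 (arc(left, 3)): at (-1,-5), heading down
step 2 (arc(left, 3)): at (2,-8), heading right
all 49 alternatives checked — unique.

arc(left, 3), arc(left, 3)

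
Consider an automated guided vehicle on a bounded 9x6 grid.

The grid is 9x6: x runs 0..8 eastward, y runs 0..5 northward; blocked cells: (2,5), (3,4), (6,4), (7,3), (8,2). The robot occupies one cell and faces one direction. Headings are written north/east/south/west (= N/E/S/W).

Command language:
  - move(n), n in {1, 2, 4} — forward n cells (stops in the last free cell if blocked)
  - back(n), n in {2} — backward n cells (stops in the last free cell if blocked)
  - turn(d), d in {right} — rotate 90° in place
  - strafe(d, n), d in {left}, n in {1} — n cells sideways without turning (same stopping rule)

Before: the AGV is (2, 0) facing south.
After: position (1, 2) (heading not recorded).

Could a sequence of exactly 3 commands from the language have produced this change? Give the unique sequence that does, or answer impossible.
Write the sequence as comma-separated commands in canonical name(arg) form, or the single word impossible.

key: order matters: swapping back(2) and move(1) lands elsewhere
initial: (2, 0) facing south
step 1 (back(2)): (2, 2) facing south
step 2 (turn(right)): (2, 2) facing west
step 3 (move(1)): (1, 2) facing west
all 216 alternatives checked — unique.

back(2), turn(right), move(1)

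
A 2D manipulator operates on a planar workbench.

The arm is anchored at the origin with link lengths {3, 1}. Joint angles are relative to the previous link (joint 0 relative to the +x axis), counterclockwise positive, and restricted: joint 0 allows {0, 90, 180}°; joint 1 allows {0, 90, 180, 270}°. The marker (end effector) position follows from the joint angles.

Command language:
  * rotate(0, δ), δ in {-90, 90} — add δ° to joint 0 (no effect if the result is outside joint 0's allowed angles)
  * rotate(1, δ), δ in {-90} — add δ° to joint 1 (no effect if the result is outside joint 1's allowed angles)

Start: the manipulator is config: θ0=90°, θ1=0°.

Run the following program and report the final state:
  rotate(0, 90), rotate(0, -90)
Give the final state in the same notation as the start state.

from: config: θ0=90°, θ1=0°
[1] after rotate(0, 90): config: θ0=180°, θ1=0°
[2] after rotate(0, -90): config: θ0=90°, θ1=0°

config: θ0=90°, θ1=0°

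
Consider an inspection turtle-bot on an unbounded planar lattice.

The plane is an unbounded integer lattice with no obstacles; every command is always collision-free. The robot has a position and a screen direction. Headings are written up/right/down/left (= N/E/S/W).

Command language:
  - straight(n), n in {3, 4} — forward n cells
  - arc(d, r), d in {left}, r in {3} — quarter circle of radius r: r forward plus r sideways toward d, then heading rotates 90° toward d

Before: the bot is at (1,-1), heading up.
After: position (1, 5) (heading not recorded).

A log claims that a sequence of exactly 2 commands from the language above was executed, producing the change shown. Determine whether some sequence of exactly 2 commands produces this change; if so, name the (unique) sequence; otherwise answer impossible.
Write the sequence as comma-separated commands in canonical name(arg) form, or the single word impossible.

from: at (1,-1), heading up
[1] after straight(3): at (1,2), heading up
[2] after straight(3): at (1,5), heading up
uniquely the one of 9 2-step routes that fits.

straight(3), straight(3)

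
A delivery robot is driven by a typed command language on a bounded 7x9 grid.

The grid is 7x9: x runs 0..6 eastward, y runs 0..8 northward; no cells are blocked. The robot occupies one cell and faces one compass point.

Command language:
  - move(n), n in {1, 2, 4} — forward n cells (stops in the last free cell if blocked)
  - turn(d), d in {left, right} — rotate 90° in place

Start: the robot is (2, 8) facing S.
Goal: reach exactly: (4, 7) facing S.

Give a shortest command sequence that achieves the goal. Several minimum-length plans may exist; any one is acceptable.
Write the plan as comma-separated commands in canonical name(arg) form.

turn(left), move(2), turn(right), move(1)

initial: (2, 8) facing S
t=1 turn(left) ⇒ (2, 8) facing E
t=2 move(2) ⇒ (4, 8) facing E
t=3 turn(right) ⇒ (4, 8) facing S
t=4 move(1) ⇒ (4, 7) facing S
nothing shorter than 4 reaches the goal.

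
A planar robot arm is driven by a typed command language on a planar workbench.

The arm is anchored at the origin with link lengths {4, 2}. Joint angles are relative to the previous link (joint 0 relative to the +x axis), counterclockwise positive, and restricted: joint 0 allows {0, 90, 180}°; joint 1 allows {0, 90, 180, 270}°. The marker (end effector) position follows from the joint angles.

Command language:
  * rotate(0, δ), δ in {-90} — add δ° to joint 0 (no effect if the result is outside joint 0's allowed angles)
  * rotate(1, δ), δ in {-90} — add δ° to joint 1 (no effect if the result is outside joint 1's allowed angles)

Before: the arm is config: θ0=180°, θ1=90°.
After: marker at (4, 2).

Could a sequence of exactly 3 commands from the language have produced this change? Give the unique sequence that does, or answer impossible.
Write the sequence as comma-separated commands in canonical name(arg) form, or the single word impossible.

start: config: θ0=180°, θ1=90°
step 1 (rotate(0, -90)): config: θ0=90°, θ1=90°
step 2 (rotate(0, -90)): config: θ0=0°, θ1=90°
step 3 (rotate(0, -90)): config: θ0=0°, θ1=90°
uniquely the one of 8 3-step routes that fits.

rotate(0, -90), rotate(0, -90), rotate(0, -90)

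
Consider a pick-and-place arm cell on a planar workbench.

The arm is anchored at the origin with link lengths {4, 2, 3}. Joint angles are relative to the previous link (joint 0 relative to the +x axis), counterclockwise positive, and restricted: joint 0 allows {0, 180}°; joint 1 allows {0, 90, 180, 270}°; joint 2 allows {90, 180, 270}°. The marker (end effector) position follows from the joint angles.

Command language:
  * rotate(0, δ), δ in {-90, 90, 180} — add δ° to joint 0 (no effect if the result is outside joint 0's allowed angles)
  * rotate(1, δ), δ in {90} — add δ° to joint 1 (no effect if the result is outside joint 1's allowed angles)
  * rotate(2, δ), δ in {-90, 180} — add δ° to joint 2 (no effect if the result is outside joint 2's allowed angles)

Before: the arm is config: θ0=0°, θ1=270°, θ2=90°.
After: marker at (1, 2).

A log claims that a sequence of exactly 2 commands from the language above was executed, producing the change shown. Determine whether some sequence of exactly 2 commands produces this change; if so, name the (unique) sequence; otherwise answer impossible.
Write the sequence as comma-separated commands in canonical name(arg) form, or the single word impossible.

rotate(1, 90), rotate(1, 90)

begin: config: θ0=0°, θ1=270°, θ2=90°
t=1 rotate(1, 90) ⇒ config: θ0=0°, θ1=0°, θ2=90°
t=2 rotate(1, 90) ⇒ config: θ0=0°, θ1=90°, θ2=90°
no rival 2-sequence matches.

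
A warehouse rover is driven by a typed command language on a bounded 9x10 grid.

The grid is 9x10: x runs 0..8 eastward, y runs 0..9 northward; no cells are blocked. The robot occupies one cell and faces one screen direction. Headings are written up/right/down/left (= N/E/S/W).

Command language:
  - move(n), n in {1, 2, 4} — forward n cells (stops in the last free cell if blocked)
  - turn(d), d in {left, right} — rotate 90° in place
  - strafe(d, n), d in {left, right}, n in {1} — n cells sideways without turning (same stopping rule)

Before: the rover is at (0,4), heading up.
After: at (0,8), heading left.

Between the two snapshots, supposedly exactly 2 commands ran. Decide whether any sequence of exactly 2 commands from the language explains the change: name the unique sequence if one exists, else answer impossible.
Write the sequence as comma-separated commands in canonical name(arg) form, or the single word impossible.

key: order matters: swapping move(4) and turn(left) lands elsewhere
begin: at (0,4), heading up
1. move(4) → at (0,8), heading up
2. turn(left) → at (0,8), heading left
all 49 alternatives checked — unique.

move(4), turn(left)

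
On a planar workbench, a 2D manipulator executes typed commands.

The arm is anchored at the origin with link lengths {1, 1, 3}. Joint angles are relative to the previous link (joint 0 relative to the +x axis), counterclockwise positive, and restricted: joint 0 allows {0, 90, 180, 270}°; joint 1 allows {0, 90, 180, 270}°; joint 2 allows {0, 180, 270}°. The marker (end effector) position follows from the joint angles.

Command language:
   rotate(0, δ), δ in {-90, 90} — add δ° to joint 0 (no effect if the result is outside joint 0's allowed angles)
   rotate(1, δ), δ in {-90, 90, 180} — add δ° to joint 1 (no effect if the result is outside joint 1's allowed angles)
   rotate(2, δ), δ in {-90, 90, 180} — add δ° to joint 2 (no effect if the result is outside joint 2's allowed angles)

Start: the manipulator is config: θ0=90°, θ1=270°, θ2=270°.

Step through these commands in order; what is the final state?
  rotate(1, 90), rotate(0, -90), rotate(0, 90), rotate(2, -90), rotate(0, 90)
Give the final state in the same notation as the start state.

config: θ0=180°, θ1=0°, θ2=180°

t0: config: θ0=90°, θ1=270°, θ2=270°
[1] after rotate(1, 90): config: θ0=90°, θ1=0°, θ2=270°
[2] after rotate(0, -90): config: θ0=0°, θ1=0°, θ2=270°
[3] after rotate(0, 90): config: θ0=90°, θ1=0°, θ2=270°
[4] after rotate(2, -90): config: θ0=90°, θ1=0°, θ2=180°
[5] after rotate(0, 90): config: θ0=180°, θ1=0°, θ2=180°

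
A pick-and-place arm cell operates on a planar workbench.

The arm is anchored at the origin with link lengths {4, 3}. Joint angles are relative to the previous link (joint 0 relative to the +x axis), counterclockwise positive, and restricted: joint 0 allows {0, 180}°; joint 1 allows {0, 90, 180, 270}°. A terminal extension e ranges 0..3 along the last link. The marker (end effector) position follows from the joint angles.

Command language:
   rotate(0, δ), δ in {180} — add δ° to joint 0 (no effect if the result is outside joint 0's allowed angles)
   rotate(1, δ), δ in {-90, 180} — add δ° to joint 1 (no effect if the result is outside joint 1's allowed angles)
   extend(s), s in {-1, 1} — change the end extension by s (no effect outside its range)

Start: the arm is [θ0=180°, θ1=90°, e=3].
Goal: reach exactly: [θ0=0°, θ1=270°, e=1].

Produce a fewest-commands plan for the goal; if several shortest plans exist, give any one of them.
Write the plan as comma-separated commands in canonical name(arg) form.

start: [θ0=180°, θ1=90°, e=3]
step 1 (extend(-1)): [θ0=180°, θ1=90°, e=2]
step 2 (extend(-1)): [θ0=180°, θ1=90°, e=1]
step 3 (rotate(0, 180)): [θ0=0°, θ1=90°, e=1]
step 4 (rotate(1, 180)): [θ0=0°, θ1=270°, e=1]
minimal: 4 command(s), checked below 4.

extend(-1), extend(-1), rotate(0, 180), rotate(1, 180)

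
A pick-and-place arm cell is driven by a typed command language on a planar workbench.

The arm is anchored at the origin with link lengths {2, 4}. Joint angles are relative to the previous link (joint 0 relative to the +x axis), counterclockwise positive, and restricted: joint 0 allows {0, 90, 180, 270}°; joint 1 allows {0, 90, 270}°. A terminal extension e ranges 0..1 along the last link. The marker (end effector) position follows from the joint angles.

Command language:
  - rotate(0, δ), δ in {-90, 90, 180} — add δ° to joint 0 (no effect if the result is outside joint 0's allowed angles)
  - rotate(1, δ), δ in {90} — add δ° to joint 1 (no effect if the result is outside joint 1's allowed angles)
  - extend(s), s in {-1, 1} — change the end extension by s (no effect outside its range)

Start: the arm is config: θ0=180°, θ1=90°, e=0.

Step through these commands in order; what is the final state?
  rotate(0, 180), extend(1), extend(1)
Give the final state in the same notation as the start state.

config: θ0=0°, θ1=90°, e=1

from: config: θ0=180°, θ1=90°, e=0
t=1 rotate(0, 180) ⇒ config: θ0=0°, θ1=90°, e=0
t=2 extend(1) ⇒ config: θ0=0°, θ1=90°, e=1
t=3 extend(1) ⇒ config: θ0=0°, θ1=90°, e=1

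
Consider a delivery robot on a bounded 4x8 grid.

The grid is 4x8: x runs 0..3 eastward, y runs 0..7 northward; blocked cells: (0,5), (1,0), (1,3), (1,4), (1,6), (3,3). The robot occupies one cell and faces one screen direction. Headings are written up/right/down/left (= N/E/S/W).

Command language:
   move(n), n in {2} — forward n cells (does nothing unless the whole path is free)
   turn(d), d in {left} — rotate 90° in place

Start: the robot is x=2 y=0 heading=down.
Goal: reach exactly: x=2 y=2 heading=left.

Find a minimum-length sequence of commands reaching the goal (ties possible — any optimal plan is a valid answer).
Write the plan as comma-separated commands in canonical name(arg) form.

turn(left), turn(left), move(2), turn(left)

from: x=2 y=0 heading=down
[1] after turn(left): x=2 y=0 heading=right
[2] after turn(left): x=2 y=0 heading=up
[3] after move(2): x=2 y=2 heading=up
[4] after turn(left): x=2 y=2 heading=left
nothing shorter than 4 reaches the goal.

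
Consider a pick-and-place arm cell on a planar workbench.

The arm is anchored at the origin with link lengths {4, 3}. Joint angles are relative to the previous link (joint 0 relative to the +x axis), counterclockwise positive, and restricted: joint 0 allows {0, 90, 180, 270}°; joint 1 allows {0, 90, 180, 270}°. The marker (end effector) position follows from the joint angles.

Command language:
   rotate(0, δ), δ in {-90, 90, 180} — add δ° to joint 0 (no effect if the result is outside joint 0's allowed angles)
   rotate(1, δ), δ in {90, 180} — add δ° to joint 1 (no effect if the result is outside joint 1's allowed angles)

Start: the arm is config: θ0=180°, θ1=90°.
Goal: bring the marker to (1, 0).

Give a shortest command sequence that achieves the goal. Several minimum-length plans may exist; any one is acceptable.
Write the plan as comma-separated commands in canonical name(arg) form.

rotate(0, 180), rotate(1, 90)

from: config: θ0=180°, θ1=90°
[1] after rotate(0, 180): config: θ0=0°, θ1=90°
[2] after rotate(1, 90): config: θ0=0°, θ1=180°
no 1-step plan works, so 2 is optimal.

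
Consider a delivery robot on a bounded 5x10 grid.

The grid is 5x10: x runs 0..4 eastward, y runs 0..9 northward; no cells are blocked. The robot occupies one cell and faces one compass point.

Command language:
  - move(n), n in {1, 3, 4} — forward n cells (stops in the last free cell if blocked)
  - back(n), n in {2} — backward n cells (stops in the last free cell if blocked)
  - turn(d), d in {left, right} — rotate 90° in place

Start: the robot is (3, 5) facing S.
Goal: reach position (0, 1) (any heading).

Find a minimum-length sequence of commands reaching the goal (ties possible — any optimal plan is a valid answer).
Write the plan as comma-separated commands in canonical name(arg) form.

from: (3, 5) facing S
step 1 (move(4)): (3, 1) facing S
step 2 (turn(right)): (3, 1) facing W
step 3 (move(3)): (0, 1) facing W
shorter routes all fall short; 3 is best.

move(4), turn(right), move(3)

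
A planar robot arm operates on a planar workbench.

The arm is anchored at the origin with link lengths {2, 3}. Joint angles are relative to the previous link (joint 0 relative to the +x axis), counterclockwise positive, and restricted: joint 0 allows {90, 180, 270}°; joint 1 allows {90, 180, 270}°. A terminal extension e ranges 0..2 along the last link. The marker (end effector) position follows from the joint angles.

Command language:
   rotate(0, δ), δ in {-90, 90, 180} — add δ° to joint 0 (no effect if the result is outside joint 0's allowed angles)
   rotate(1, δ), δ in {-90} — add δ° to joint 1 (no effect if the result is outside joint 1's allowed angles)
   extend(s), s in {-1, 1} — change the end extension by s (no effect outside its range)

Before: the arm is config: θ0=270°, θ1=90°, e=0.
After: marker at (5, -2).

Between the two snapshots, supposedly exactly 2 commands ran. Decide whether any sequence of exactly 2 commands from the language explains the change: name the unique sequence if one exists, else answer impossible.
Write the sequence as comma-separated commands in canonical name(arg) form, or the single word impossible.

from: config: θ0=270°, θ1=90°, e=0
1. extend(1) → config: θ0=270°, θ1=90°, e=1
2. extend(1) → config: θ0=270°, θ1=90°, e=2
all 36 alternatives checked — unique.

extend(1), extend(1)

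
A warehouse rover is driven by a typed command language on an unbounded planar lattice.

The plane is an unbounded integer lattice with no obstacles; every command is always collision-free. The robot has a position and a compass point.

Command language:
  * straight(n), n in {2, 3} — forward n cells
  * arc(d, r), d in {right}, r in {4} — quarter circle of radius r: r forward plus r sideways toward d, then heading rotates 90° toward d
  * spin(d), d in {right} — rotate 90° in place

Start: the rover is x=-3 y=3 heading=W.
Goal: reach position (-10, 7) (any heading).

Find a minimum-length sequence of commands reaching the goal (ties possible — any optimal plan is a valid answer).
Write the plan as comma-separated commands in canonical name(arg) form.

straight(3), arc(right, 4)

from: x=-3 y=3 heading=W
t=1 straight(3) ⇒ x=-6 y=3 heading=W
t=2 arc(right, 4) ⇒ x=-10 y=7 heading=N
nothing shorter than 2 reaches the goal.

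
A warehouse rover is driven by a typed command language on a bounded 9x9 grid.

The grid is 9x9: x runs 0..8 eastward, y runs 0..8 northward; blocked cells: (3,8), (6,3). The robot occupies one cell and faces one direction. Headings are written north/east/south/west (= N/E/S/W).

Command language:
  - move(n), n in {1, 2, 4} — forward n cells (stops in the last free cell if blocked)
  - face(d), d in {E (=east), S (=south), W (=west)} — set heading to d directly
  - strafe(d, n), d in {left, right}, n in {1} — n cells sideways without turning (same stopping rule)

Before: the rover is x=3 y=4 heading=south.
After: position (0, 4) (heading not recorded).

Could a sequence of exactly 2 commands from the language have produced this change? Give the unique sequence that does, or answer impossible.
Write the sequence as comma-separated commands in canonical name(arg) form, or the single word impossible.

key: move(4) runs into the grid edge before its full distance
t0: x=3 y=4 heading=south
t=1 face(W) ⇒ x=3 y=4 heading=west
t=2 move(4) ⇒ x=0 y=4 heading=west
all 64 alternatives checked — unique.

face(W), move(4)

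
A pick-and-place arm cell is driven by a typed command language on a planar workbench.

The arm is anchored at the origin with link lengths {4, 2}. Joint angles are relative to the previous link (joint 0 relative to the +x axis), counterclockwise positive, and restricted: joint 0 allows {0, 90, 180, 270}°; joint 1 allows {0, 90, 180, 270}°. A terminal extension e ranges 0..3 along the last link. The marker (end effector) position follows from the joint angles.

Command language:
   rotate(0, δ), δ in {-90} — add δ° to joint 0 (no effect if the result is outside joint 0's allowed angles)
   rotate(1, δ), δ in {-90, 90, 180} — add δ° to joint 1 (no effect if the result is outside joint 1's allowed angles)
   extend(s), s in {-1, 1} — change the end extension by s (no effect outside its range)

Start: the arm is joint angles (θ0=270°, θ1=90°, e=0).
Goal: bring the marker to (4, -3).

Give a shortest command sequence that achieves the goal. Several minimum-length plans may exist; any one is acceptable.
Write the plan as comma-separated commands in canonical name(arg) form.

initial: joint angles (θ0=270°, θ1=90°, e=0)
step 1 (extend(1)): joint angles (θ0=270°, θ1=90°, e=1)
step 2 (rotate(0, -90)): joint angles (θ0=180°, θ1=90°, e=1)
step 3 (rotate(0, -90)): joint angles (θ0=90°, θ1=90°, e=1)
step 4 (rotate(0, -90)): joint angles (θ0=0°, θ1=90°, e=1)
step 5 (rotate(1, 180)): joint angles (θ0=0°, θ1=270°, e=1)
nothing shorter than 5 reaches the goal.

extend(1), rotate(0, -90), rotate(0, -90), rotate(0, -90), rotate(1, 180)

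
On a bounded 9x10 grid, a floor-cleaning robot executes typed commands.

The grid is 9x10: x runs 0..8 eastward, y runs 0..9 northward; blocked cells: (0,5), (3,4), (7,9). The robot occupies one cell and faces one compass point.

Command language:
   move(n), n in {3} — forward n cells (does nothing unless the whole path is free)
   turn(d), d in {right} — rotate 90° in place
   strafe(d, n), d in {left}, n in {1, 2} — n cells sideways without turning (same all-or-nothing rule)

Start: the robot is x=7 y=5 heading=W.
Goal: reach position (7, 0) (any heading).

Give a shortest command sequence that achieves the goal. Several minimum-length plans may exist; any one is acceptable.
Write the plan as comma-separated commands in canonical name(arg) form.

t0: x=7 y=5 heading=W
t=1 strafe(left, 2) ⇒ x=7 y=3 heading=W
t=2 strafe(left, 2) ⇒ x=7 y=1 heading=W
t=3 strafe(left, 1) ⇒ x=7 y=0 heading=W
no 2-step plan works, so 3 is optimal.

strafe(left, 2), strafe(left, 2), strafe(left, 1)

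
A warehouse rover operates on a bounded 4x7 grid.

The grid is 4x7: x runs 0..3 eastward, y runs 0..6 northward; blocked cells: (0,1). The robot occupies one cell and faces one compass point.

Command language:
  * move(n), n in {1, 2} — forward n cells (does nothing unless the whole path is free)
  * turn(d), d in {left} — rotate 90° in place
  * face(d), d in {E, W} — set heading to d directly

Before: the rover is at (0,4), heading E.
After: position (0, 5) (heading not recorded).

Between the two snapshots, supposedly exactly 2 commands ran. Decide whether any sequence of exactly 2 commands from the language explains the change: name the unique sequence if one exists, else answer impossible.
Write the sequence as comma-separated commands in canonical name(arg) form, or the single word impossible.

key: running move(1) before turn(left) would end elsewhere — order is forced
from: at (0,4), heading E
t=1 turn(left) ⇒ at (0,4), heading N
t=2 move(1) ⇒ at (0,5), heading N
uniquely the one of 25 2-step routes that fits.

turn(left), move(1)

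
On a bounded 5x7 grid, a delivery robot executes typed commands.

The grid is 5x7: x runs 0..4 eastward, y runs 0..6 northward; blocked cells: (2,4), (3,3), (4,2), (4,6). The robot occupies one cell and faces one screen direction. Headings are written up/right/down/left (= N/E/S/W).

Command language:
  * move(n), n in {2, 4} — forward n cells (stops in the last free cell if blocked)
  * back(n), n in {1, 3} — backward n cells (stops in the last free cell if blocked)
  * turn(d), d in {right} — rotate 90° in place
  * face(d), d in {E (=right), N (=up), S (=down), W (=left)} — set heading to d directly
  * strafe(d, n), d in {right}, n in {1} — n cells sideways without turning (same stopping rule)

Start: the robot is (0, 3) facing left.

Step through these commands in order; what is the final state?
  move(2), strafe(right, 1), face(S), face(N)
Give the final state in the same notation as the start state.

(0, 4) facing up

t0: (0, 3) facing left
step 1 (move(2)): (0, 3) facing left
step 2 (strafe(right, 1)): (0, 4) facing left
step 3 (face(S)): (0, 4) facing down
step 4 (face(N)): (0, 4) facing up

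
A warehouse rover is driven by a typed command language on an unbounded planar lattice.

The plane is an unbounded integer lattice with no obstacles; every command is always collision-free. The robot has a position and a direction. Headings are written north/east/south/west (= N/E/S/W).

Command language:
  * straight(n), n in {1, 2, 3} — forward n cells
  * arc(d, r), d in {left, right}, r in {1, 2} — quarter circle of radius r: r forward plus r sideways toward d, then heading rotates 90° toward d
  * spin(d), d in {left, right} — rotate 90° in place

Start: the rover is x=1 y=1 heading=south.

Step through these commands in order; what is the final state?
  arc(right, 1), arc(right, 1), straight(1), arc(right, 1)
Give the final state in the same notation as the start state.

begin: x=1 y=1 heading=south
[1] after arc(right, 1): x=0 y=0 heading=west
[2] after arc(right, 1): x=-1 y=1 heading=north
[3] after straight(1): x=-1 y=2 heading=north
[4] after arc(right, 1): x=0 y=3 heading=east

x=0 y=3 heading=east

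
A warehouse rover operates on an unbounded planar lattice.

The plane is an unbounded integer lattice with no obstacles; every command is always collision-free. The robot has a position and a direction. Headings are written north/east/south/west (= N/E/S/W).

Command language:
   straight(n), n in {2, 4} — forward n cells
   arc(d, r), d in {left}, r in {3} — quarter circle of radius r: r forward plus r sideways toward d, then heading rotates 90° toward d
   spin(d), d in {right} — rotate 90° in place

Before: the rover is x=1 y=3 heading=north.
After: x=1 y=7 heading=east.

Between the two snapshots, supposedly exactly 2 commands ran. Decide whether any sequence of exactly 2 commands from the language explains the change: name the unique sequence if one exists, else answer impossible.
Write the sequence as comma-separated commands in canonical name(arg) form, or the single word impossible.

straight(4), spin(right)

key: position moved to (1,7) AND the heading swung to E — translation plus rotation needed
from: x=1 y=3 heading=north
step 1 (straight(4)): x=1 y=7 heading=north
step 2 (spin(right)): x=1 y=7 heading=east
all 16 alternatives checked — unique.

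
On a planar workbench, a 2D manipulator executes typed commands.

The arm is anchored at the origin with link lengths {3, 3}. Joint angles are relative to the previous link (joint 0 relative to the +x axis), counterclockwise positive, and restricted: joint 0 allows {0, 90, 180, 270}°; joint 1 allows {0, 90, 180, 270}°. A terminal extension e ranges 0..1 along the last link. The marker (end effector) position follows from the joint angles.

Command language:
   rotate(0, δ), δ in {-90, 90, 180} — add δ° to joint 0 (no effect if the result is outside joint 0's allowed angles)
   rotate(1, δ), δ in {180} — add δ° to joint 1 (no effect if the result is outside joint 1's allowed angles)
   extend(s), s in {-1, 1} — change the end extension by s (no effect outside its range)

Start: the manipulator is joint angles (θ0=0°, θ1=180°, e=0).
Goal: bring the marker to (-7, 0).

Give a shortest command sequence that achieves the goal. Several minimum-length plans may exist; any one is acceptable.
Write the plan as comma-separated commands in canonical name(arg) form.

start: joint angles (θ0=0°, θ1=180°, e=0)
1. rotate(1, 180) → joint angles (θ0=0°, θ1=0°, e=0)
2. extend(1) → joint angles (θ0=0°, θ1=0°, e=1)
3. rotate(0, 180) → joint angles (θ0=180°, θ1=0°, e=1)
minimal: 3 command(s), checked below 3.

rotate(1, 180), extend(1), rotate(0, 180)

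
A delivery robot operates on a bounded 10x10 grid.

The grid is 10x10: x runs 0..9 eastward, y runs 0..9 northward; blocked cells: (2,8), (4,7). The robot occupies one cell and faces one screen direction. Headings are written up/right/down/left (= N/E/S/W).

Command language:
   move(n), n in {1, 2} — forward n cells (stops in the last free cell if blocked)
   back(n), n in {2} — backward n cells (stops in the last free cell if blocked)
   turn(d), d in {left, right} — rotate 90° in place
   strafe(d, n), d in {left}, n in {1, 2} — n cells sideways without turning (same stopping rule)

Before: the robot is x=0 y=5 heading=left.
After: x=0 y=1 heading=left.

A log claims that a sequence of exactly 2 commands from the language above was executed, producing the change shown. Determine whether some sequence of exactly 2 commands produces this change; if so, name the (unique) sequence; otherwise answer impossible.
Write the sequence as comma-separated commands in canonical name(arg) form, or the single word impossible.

strafe(left, 2), strafe(left, 2)

key: heading stays W — no command in the sequence turns
start: x=0 y=5 heading=left
1. strafe(left, 2) → x=0 y=3 heading=left
2. strafe(left, 2) → x=0 y=1 heading=left
no rival 2-sequence matches.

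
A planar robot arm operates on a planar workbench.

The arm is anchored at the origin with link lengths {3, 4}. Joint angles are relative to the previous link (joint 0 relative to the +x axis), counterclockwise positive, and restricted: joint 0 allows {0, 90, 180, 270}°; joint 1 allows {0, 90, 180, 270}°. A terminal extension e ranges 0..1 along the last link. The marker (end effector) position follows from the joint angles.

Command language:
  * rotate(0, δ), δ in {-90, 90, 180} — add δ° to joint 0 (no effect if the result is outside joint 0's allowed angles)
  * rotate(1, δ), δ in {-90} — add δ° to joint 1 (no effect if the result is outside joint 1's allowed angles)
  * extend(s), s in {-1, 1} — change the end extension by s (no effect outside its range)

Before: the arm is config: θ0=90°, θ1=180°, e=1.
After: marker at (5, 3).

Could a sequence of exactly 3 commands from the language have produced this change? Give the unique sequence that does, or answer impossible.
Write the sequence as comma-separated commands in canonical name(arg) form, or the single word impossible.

start: config: θ0=90°, θ1=180°, e=1
1. rotate(1, -90) → config: θ0=90°, θ1=90°, e=1
2. rotate(1, -90) → config: θ0=90°, θ1=0°, e=1
3. rotate(1, -90) → config: θ0=90°, θ1=270°, e=1
all 216 alternatives checked — unique.

rotate(1, -90), rotate(1, -90), rotate(1, -90)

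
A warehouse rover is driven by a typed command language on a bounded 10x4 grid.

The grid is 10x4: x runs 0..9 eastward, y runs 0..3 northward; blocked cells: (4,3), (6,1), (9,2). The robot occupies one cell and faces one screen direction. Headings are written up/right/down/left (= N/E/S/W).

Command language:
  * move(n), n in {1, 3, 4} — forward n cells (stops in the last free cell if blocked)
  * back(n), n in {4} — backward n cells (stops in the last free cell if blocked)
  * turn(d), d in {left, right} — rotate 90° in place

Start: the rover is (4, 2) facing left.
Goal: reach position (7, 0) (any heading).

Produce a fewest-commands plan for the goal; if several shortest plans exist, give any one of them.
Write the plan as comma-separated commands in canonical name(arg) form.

from: (4, 2) facing left
t=1 move(1) ⇒ (3, 2) facing left
t=2 back(4) ⇒ (7, 2) facing left
t=3 turn(left) ⇒ (7, 2) facing down
t=4 move(4) ⇒ (7, 0) facing down
minimal: 4 command(s), checked below 4.

move(1), back(4), turn(left), move(4)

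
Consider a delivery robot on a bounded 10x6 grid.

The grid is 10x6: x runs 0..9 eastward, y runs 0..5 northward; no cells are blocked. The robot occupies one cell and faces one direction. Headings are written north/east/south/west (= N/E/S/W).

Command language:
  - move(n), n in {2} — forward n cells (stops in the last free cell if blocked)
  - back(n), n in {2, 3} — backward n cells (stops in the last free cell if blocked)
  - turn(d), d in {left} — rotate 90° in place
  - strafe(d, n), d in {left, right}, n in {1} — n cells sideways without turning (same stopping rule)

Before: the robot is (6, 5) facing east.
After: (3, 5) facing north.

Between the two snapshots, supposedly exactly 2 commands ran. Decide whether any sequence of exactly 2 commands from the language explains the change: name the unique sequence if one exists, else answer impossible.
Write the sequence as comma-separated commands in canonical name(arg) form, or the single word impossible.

key: order matters: swapping back(3) and turn(left) lands elsewhere
begin: (6, 5) facing east
[1] after back(3): (3, 5) facing east
[2] after turn(left): (3, 5) facing north
no other 2-command option fits: unique.

back(3), turn(left)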